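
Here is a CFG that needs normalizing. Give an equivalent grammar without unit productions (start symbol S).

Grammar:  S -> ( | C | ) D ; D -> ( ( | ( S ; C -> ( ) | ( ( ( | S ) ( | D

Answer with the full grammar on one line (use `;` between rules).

Unit pairs: C ⇒* {D}; S ⇒* {C, D}.
For each unit pair (A, B), copy every non-unit production of B to A, then drop all unit productions.

S -> ( ( | ( S | ( ) | ( ( ( | S ) ( | ( | ) D; D -> ( ( | ( S; C -> ( ) | ( ( ( | S ) ( | ( ( | ( S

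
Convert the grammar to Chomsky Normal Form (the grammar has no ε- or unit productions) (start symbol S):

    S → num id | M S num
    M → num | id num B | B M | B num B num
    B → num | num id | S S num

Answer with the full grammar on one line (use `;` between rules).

S → X1 X2 | M Y1; M → num | X2 Y2 | B M | B Y3; B → num | X1 X2 | S Y5; X1 → num; X2 → id; Y1 → S X1; Y2 → X1 B; Y3 → X1 Y4; Y4 → B X1; Y5 → S X1

Introduce a nonterminal for each terminal appearing in a rule of length ≥ 2: X1 → num, X2 → id.
Binarize each right-hand side of length ≥ 3 by chaining fresh nonterminals (Y1, Y2, …): affected rules were S → M S X1; M → X2 X1 B; M → B X1 B X1; B → S S X1.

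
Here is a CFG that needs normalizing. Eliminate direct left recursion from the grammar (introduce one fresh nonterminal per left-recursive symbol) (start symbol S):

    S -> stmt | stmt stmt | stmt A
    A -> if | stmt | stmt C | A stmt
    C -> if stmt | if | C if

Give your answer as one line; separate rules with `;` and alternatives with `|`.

A, C are directly left-recursive.
For A: α = {stmt}, β = {if, stmt, stmt C}. Rewrite as A → β A' and A' → α A' | ε.
For C: α = {if}, β = {if stmt, if}. Rewrite as C → β C' and C' → α C' | ε.

S -> stmt | stmt stmt | stmt A; A -> if A' | stmt A' | stmt C A'; C -> if stmt C' | if C'; A' -> stmt A' | ε; C' -> if C' | ε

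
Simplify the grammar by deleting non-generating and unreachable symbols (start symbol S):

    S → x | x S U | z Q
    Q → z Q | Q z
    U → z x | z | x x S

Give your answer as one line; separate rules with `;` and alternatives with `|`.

Generating nonterminals: {S, U}.
Reachable from S after that: {S, U}.
Removed useless symbols: {Q} and every production mentioning them.

S → x | x S U; U → z x | z | x x S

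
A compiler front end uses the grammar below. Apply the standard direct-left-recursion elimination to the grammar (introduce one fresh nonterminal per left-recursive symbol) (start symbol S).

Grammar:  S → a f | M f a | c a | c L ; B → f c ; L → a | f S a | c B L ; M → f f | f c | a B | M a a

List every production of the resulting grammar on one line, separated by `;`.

S → a f | M f a | c a | c L; B → f c; L → a | f S a | c B L; M → f f M' | f c M' | a B M'; M' → a a M' | ε

Left recursion appears on M.
For M: α = {a a}, β = {f f, f c, a B}. Rewrite as M → β M' and M' → α M' | ε.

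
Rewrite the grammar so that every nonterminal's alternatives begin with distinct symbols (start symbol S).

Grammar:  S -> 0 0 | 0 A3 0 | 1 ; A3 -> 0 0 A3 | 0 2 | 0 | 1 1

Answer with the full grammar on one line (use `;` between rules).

S has alternatives sharing prefix '0': factor to S → 0 S' with S' → 0 | A3 0.
A3 has alternatives sharing prefix '0': factor to A3 → 0 A3' with A3' → 0 A3 | 2 | ε.

S -> 1 | 0 S'; A3 -> 1 1 | 0 A3'; S' -> 0 | A3 0; A3' -> 0 A3 | 2 | ε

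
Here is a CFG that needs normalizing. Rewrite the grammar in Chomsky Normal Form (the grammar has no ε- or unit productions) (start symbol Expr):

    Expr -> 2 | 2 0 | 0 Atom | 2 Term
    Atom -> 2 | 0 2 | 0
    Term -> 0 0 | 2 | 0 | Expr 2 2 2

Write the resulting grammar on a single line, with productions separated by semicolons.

Introduce a nonterminal for each terminal appearing in a rule of length ≥ 2: X1 → 2, X2 → 0.
Binarize each right-hand side of length ≥ 3 by chaining fresh nonterminals (Y1, Y2, …): affected rules were Term → Expr X1 X1 X1.

Expr -> 2 | X1 X2 | X2 Atom | X1 Term; Atom -> 2 | X2 X1 | 0; Term -> X2 X2 | 2 | 0 | Expr Y1; X1 -> 2; X2 -> 0; Y1 -> X1 Y2; Y2 -> X1 X1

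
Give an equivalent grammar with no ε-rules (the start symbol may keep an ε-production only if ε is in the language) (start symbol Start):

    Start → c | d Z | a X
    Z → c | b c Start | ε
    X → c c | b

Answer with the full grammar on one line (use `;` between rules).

Start → c | d Z | d | a X; Z → c | b c Start; X → c c | b

The nullable symbols are {Z}.
ε ∉ L(G), so no ε-production is kept.
Add the nullable-subset variants: Start → d Z gives d Z | d.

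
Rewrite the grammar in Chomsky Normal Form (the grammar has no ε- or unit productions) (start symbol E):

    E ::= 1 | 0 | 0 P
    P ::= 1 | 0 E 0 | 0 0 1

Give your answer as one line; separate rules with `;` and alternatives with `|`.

Introduce a nonterminal for each terminal appearing in a rule of length ≥ 2: X1 → 0, X2 → 1.
Binarize each right-hand side of length ≥ 3 by chaining fresh nonterminals (Y1, Y2, …): affected rules were P → X1 E X1; P → X1 X1 X2.

E ::= 1 | 0 | X1 P; P ::= 1 | X1 Y1 | X1 Y2; X1 ::= 0; X2 ::= 1; Y1 ::= E X1; Y2 ::= X1 X2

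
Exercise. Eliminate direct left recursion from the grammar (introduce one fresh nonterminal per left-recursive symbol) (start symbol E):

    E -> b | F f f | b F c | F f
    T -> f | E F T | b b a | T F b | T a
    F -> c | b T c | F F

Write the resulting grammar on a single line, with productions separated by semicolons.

Left recursion appears on T, F.
For T: α = {F b, a}, β = {f, E F T, b b a}. Rewrite as T → β T' and T' → α T' | ε.
For F: α = {F}, β = {c, b T c}. Rewrite as F → β F' and F' → α F' | ε.

E -> b | F f f | b F c | F f; T -> f T' | E F T T' | b b a T'; F -> c F' | b T c F'; T' -> F b T' | a T' | ε; F' -> F F' | ε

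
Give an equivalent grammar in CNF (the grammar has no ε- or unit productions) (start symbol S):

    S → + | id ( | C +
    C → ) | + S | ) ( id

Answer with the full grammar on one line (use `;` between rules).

Introduce a nonterminal for each terminal appearing in a rule of length ≥ 2: X1 → id, X2 → (, X3 → +, X4 → ).
Binarize each right-hand side of length ≥ 3 by chaining fresh nonterminals (Y1, Y2, …): affected rules were C → X4 X2 X1.

S → + | X1 X2 | C X3; C → ) | X3 S | X4 Y1; X1 → id; X2 → (; X3 → +; X4 → ); Y1 → X2 X1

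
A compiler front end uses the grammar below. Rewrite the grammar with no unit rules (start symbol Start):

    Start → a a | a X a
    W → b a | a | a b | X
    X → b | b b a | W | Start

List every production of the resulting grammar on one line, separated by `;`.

Unit pairs: W ⇒* {Start, X}; X ⇒* {Start, W}.
For each unit pair (A, B), copy every non-unit production of B to A, then drop all unit productions.

Start → a a | a X a; W → a a | a X a | b | b b a | b a | a | a b; X → a a | a X a | b | b b a | b a | a | a b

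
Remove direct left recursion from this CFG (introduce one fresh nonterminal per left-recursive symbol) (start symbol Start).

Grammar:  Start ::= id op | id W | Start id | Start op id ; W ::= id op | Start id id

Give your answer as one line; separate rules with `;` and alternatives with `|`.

Start ::= id op Start1 | id W Start1; W ::= id op | Start id id; Start1 ::= id Start1 | op id Start1 | ε

Start is directly left-recursive.
For Start: α = {id, op id}, β = {id op, id W}. Rewrite as Start → β Start1 and Start1 → α Start1 | ε.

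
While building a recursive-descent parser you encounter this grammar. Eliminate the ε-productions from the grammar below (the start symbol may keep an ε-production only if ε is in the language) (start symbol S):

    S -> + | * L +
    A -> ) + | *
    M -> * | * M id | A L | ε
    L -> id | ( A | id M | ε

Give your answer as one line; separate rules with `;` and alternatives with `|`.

S -> + | * L + | * +; A -> ) + | *; M -> * | * M id | * id | A L | A; L -> id | ( A | id M

Nullable set = {L, M}.
ε ∉ L(G), so no ε-production is kept.
Add the nullable-subset variants: S → * L + gives * L + | * +. M → * M id gives * M id | * id. M → A L gives A L | A.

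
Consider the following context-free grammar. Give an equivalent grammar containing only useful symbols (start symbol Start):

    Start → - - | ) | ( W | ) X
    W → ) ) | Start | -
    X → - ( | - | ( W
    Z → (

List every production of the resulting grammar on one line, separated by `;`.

Start → - - | ) | ( W | ) X; W → ) ) | Start | -; X → - ( | - | ( W

Generating nonterminals: {Start, W, X, Z}.
Reachable from Start after that: {Start, W, X}.
Removed useless symbols: {Z} and every production mentioning them.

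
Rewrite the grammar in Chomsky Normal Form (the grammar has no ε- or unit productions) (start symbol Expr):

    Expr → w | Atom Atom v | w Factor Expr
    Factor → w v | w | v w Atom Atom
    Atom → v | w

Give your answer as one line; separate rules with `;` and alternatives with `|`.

Introduce a nonterminal for each terminal appearing in a rule of length ≥ 2: X1 → v, X2 → w.
Binarize each right-hand side of length ≥ 3 by chaining fresh nonterminals (Y1, Y2, …): affected rules were Expr → Atom Atom X1; Expr → X2 Factor Expr; Factor → X1 X2 Atom Atom.

Expr → w | Atom Y1 | X2 Y2; Factor → X2 X1 | w | X1 Y3; Atom → v | w; X1 → v; X2 → w; Y1 → Atom X1; Y2 → Factor Expr; Y3 → X2 Y4; Y4 → Atom Atom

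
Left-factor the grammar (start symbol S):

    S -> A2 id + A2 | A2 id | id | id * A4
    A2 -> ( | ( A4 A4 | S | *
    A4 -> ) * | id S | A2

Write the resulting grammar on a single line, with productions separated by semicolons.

S -> A2 id S' | id S''; A2 -> S | * | ( A2'; A4 -> ) * | id S | A2; S' -> + A2 | ε; S'' -> ε | * A4; A2' -> ε | A4 A4

S has alternatives sharing prefix 'A2 id': factor to S → A2 id S' with S' → + A2 | ε.
S has alternatives sharing prefix 'id': factor to S → id S'' with S'' → ε | * A4.
A2 has alternatives sharing prefix '(': factor to A2 → ( A2' with A2' → ε | A4 A4.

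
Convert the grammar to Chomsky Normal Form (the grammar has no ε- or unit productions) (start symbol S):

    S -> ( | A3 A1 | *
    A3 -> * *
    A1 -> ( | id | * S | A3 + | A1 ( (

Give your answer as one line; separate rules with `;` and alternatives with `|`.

Introduce a nonterminal for each terminal appearing in a rule of length ≥ 2: X1 → *, X2 → +, X3 → (.
Binarize each right-hand side of length ≥ 3 by chaining fresh nonterminals (Y1, Y2, …): affected rules were A1 → A1 X3 X3.

S -> ( | A3 A1 | *; A3 -> X1 X1; A1 -> ( | id | X1 S | A3 X2 | A1 Y1; X1 -> *; X2 -> +; X3 -> (; Y1 -> X3 X3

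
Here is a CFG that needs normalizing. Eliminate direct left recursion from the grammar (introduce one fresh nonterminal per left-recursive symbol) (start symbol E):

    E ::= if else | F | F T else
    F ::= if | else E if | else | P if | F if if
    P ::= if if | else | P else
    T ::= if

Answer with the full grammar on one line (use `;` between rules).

E ::= if else | F | F T else; F ::= if F' | else E if F' | else F' | P if F'; P ::= if if P' | else P'; T ::= if; F' ::= if if F' | ε; P' ::= else P' | ε

Left recursion appears on F, P.
For F: α = {if if}, β = {if, else E if, else, P if}. Rewrite as F → β F' and F' → α F' | ε.
For P: α = {else}, β = {if if, else}. Rewrite as P → β P' and P' → α P' | ε.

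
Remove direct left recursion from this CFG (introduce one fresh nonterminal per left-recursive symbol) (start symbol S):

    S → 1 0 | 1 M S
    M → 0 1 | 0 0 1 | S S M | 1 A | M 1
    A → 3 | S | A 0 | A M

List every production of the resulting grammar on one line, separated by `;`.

S → 1 0 | 1 M S; M → 0 1 M' | 0 0 1 M' | S S M M' | 1 A M'; A → 3 A' | S A'; M' → 1 M' | ε; A' → 0 A' | M A' | ε

M, A are directly left-recursive.
For M: α = {1}, β = {0 1, 0 0 1, S S M, 1 A}. Rewrite as M → β M' and M' → α M' | ε.
For A: α = {0, M}, β = {3, S}. Rewrite as A → β A' and A' → α A' | ε.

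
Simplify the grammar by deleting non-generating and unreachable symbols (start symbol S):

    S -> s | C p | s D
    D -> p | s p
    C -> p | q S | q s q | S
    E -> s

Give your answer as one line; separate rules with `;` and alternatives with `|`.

Generating nonterminals: {C, D, E, S}.
Reachable from S after that: {C, D, S}.
Removed useless symbols: {E} and every production mentioning them.

S -> s | C p | s D; D -> p | s p; C -> p | q S | q s q | S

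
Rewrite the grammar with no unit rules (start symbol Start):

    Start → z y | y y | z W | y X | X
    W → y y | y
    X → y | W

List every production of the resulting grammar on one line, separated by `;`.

Start → z y | y y | z W | y X | y; W → y y | y; X → y | y y

Unit pairs: Start ⇒* {W, X}; X ⇒* {W}.
Replace each nonterminal's rules with the union of the non-unit rules of every nonterminal it unit-derives.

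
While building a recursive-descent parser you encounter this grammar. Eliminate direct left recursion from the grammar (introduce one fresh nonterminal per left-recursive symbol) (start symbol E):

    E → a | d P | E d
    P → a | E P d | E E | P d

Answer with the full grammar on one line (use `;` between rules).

E, P are directly left-recursive.
For E: α = {d}, β = {a, d P}. Rewrite as E → β E' and E' → α E' | ε.
For P: α = {d}, β = {a, E P d, E E}. Rewrite as P → β P' and P' → α P' | ε.

E → a E' | d P E'; P → a P' | E P d P' | E E P'; E' → d E' | ε; P' → d P' | ε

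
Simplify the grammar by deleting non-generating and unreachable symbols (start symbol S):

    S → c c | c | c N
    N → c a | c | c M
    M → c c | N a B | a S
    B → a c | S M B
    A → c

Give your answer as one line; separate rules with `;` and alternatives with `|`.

Generating nonterminals: {A, B, M, N, S}.
Reachable from S after that: {B, M, N, S}.
Removed useless symbols: {A} and every production mentioning them.

S → c c | c | c N; N → c a | c | c M; M → c c | N a B | a S; B → a c | S M B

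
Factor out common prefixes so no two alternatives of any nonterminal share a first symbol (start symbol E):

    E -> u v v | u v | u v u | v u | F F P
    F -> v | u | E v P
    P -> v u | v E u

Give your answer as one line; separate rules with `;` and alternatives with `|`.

E has alternatives sharing prefix 'u v': factor to E → u v E' with E' → v | ε | u.
P has alternatives sharing prefix 'v': factor to P → v P' with P' → u | E u.

E -> v u | F F P | u v E'; F -> v | u | E v P; P -> v P'; E' -> v | ε | u; P' -> u | E u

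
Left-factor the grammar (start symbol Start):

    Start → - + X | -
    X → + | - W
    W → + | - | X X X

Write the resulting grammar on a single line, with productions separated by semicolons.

Start has alternatives sharing prefix '-': factor to Start → - Start1 with Start1 → + X | ε.

Start → - Start1; X → + | - W; W → + | - | X X X; Start1 → + X | ε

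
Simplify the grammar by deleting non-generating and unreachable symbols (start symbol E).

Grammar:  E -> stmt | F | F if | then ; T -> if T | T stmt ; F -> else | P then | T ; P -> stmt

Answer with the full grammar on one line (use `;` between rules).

Generating nonterminals: {E, F, P}.
Reachable from E after that: {E, F, P}.
Removed useless symbols: {T} and every production mentioning them.

E -> stmt | F | F if | then; F -> else | P then; P -> stmt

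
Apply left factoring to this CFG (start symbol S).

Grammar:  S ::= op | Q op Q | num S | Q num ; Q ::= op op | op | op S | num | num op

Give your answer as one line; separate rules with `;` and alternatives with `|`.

S ::= op | num S | Q S'; Q ::= op Q' | num Q''; S' ::= op Q | num; Q' ::= op | ε | S; Q'' ::= ε | op

S has alternatives sharing prefix 'Q': factor to S → Q S' with S' → op Q | num.
Q has alternatives sharing prefix 'op': factor to Q → op Q' with Q' → op | ε | S.
Q has alternatives sharing prefix 'num': factor to Q → num Q'' with Q'' → ε | op.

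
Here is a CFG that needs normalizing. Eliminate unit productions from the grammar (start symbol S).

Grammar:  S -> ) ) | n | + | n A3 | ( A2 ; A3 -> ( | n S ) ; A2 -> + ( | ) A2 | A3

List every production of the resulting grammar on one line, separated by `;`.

S -> ) ) | n | + | n A3 | ( A2; A3 -> ( | n S ); A2 -> + ( | ) A2 | ( | n S )

Unit pairs: A2 ⇒* {A3}.
Replace each nonterminal's rules with the union of the non-unit rules of every nonterminal it unit-derives.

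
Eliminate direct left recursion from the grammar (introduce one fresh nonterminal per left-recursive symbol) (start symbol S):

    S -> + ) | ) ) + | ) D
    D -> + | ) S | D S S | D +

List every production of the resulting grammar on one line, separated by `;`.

S -> + ) | ) ) + | ) D; D -> + D' | ) S D'; D' -> S S D' | + D' | ε

D is directly left-recursive.
For D: α = {S S, +}, β = {+, ) S}. Rewrite as D → β D' and D' → α D' | ε.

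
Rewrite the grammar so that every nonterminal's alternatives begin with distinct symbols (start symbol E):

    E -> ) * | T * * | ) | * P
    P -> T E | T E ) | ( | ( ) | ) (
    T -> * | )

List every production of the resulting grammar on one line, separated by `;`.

E -> T * * | * P | ) E'; P -> ) ( | T E P' | ( P''; T -> * | ); E' -> * | ε; P' -> ε | ); P'' -> ε | )

E has alternatives sharing prefix ')': factor to E → ) E' with E' → * | ε.
P has alternatives sharing prefix 'T E': factor to P → T E P' with P' → ε | ).
P has alternatives sharing prefix '(': factor to P → ( P'' with P'' → ε | ).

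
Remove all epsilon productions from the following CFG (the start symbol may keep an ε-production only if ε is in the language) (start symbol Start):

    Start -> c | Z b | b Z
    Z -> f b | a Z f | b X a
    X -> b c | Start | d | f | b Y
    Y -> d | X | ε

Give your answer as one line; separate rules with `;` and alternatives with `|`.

Start -> c | Z b | b Z; Z -> f b | a Z f | b X a; X -> b c | Start | d | f | b Y | b; Y -> d | X

Nullable nonterminals: {Y}.
ε ∉ L(G), so no ε-production is kept.
Add the nullable-subset variants: X → b Y gives b Y | b.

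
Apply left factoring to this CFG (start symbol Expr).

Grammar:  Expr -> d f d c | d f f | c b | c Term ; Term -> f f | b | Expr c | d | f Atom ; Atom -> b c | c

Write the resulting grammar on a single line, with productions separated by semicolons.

Expr has alternatives sharing prefix 'd f': factor to Expr → d f Expr1 with Expr1 → d c | f.
Expr has alternatives sharing prefix 'c': factor to Expr → c Expr2 with Expr2 → b | Term.
Term has alternatives sharing prefix 'f': factor to Term → f Term1 with Term1 → f | Atom.

Expr -> d f Expr1 | c Expr2; Term -> b | Expr c | d | f Term1; Atom -> b c | c; Expr1 -> d c | f; Expr2 -> b | Term; Term1 -> f | Atom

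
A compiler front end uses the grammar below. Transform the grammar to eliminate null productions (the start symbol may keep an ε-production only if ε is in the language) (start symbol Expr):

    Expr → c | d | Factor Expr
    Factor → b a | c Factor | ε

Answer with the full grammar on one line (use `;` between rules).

Expr → c | d | Factor Expr; Factor → b a | c Factor | c

Nullable nonterminals: {Factor}.
ε ∉ L(G), so no ε-production is kept.
Add the nullable-subset variants: Factor → c Factor gives c Factor | c.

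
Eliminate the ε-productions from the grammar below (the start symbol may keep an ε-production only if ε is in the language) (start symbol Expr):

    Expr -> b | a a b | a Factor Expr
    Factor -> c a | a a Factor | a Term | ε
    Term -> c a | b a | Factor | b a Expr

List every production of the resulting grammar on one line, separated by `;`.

Expr -> b | a a b | a Factor Expr | a Expr; Factor -> c a | a a Factor | a a | a Term | a; Term -> c a | b a | Factor | b a Expr

Nullable nonterminals: {Factor, Term}.
ε ∉ L(G), so no ε-production is kept.
For each production, add variants omitting each subset of nullable occurrences: Expr → a Factor Expr gives a Factor Expr | a Expr. Factor → a a Factor gives a a Factor | a a. Factor → a Term gives a Term | a.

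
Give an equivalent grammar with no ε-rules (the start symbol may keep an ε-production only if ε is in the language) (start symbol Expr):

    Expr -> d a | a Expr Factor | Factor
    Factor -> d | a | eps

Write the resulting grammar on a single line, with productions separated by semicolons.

Expr -> d a | a Expr Factor | a Expr | a Factor | a | Factor | ε; Factor -> d | a

The nullable symbols are {Expr, Factor}.
ε ∈ L(G) since Expr is nullable, so keep Expr → ε.
Expand every rule over subsets of its nullable positions: Expr → a Expr Factor gives a Expr Factor | a Expr | a Factor | a.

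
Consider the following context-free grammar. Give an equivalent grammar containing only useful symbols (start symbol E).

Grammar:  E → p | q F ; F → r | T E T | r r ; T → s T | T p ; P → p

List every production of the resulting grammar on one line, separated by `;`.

E → p | q F; F → r | r r

Generating nonterminals: {E, F, P}.
Reachable from E after that: {E, F}.
Removed useless symbols: {P, T} and every production mentioning them.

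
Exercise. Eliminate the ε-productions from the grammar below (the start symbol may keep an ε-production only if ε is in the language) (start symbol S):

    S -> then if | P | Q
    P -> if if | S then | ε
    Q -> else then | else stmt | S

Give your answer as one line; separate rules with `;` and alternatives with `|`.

S -> then if | P | Q | ε; P -> if if | S then | then; Q -> else then | else stmt | S

Nullable nonterminals: {P, Q, S}.
ε ∈ L(G) since S is nullable, so keep S → ε.
Expand every rule over subsets of its nullable positions: P → S then gives S then | then.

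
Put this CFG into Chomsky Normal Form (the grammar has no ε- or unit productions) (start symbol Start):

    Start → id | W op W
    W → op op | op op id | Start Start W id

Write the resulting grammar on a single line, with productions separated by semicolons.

Start → id | W Y1; W → X1 X1 | X1 Y2 | Start Y3; X1 → op; X2 → id; Y1 → X1 W; Y2 → X1 X2; Y3 → Start Y4; Y4 → W X2

Introduce a nonterminal for each terminal appearing in a rule of length ≥ 2: X1 → op, X2 → id.
Binarize each right-hand side of length ≥ 3 by chaining fresh nonterminals (Y1, Y2, …): affected rules were Start → W X1 W; W → X1 X1 X2; W → Start Start W X2.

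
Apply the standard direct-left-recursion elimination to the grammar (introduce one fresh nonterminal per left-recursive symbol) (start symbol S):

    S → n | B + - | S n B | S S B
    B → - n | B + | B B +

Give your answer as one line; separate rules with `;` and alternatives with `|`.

Left recursion appears on S, B.
For S: α = {n B, S B}, β = {n, B + -}. Rewrite as S → β S' and S' → α S' | ε.
For B: α = {+, B +}, β = {- n}. Rewrite as B → β B' and B' → α B' | ε.

S → n S' | B + - S'; B → - n B'; S' → n B S' | S B S' | ε; B' → + B' | B + B' | ε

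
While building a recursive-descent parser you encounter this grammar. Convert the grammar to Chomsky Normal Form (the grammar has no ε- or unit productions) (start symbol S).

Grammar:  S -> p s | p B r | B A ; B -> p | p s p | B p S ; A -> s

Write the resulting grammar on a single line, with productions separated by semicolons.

Introduce a nonterminal for each terminal appearing in a rule of length ≥ 2: X1 → p, X2 → s, X3 → r.
Binarize each right-hand side of length ≥ 3 by chaining fresh nonterminals (Y1, Y2, …): affected rules were S → X1 B X3; B → X1 X2 X1; B → B X1 S.

S -> X1 X2 | X1 Y1 | B A; B -> p | X1 Y2 | B Y3; A -> s; X1 -> p; X2 -> s; X3 -> r; Y1 -> B X3; Y2 -> X2 X1; Y3 -> X1 S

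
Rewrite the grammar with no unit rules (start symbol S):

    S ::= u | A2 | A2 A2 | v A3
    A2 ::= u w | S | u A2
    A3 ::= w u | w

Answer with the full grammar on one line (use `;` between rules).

Unit pairs: A2 ⇒* {S}; S ⇒* {A2}.
Replace each nonterminal's rules with the union of the non-unit rules of every nonterminal it unit-derives.

S ::= u w | u A2 | u | A2 A2 | v A3; A2 ::= u w | u A2 | u | A2 A2 | v A3; A3 ::= w u | w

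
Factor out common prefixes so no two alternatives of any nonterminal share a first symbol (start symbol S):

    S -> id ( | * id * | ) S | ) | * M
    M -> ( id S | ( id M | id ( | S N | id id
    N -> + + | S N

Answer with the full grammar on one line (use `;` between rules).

S has alternatives sharing prefix '*': factor to S → * S' with S' → id * | M.
S has alternatives sharing prefix ')': factor to S → ) S'' with S'' → S | ε.
M has alternatives sharing prefix '( id': factor to M → ( id M' with M' → S | M.
M has alternatives sharing prefix 'id': factor to M → id M'' with M'' → ( | id.

S -> id ( | * S' | ) S''; M -> S N | ( id M' | id M''; N -> + + | S N; S' -> id * | M; S'' -> S | ε; M' -> S | M; M'' -> ( | id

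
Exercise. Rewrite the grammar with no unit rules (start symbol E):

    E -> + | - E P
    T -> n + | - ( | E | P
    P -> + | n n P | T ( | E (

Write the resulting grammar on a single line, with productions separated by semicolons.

Unit pairs: T ⇒* {E, P}.
Replace each nonterminal's rules with the union of the non-unit rules of every nonterminal it unit-derives.

E -> + | - E P; T -> + | - E P | n n P | T ( | E ( | n + | - (; P -> + | n n P | T ( | E (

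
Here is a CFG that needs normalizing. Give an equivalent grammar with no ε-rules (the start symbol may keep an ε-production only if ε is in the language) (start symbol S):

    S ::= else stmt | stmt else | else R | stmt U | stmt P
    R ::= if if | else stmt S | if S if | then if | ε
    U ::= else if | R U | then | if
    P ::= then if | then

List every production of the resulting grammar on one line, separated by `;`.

S ::= else stmt | stmt else | else R | else | stmt U | stmt P; R ::= if if | else stmt S | if S if | then if; U ::= else if | R U | then | if; P ::= then if | then

Nullable nonterminals: {R}.
ε ∉ L(G), so no ε-production is kept.
For each production, add variants omitting each subset of nullable occurrences: S → else R gives else R | else.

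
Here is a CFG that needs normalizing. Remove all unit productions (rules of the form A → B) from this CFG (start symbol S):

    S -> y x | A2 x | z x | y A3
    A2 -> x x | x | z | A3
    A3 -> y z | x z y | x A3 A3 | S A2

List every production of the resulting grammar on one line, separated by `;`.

Unit pairs: A2 ⇒* {A3}.
For every A with A ⇒* B via unit rules, add B's non-unit alternatives to A; then delete every rule of the form X → Y.

S -> y x | A2 x | z x | y A3; A2 -> x x | x | z | y z | x z y | x A3 A3 | S A2; A3 -> y z | x z y | x A3 A3 | S A2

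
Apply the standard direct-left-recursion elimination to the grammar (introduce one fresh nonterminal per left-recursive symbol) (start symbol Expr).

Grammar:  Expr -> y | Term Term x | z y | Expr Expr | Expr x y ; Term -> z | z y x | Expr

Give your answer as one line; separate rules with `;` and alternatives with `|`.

Expr -> y Expr1 | Term Term x Expr1 | z y Expr1; Term -> z | z y x | Expr; Expr1 -> Expr Expr1 | x y Expr1 | ε

Directly left-recursive nonterminal: Expr.
For Expr: α = {Expr, x y}, β = {y, Term Term x, z y}. Rewrite as Expr → β Expr1 and Expr1 → α Expr1 | ε.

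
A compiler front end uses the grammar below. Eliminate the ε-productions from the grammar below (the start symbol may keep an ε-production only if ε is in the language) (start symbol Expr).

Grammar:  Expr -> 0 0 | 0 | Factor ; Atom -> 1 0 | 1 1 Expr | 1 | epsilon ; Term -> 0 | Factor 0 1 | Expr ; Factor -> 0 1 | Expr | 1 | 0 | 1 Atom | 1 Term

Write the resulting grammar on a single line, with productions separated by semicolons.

Nullable set = {Atom}.
ε ∉ L(G), so no ε-production is kept.

Expr -> 0 0 | 0 | Factor; Atom -> 1 0 | 1 1 Expr | 1; Term -> 0 | Factor 0 1 | Expr; Factor -> 0 1 | Expr | 1 | 0 | 1 Atom | 1 Term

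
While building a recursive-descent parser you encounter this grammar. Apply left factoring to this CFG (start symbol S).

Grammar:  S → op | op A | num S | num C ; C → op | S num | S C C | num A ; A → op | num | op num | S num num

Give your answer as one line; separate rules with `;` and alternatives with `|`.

S has alternatives sharing prefix 'op': factor to S → op S' with S' → ε | A.
S has alternatives sharing prefix 'num': factor to S → num S'' with S'' → S | C.
C has alternatives sharing prefix 'S': factor to C → S C' with C' → num | C C.
A has alternatives sharing prefix 'op': factor to A → op A' with A' → ε | num.

S → op S' | num S''; C → op | num A | S C'; A → num | S num num | op A'; S' → ε | A; S'' → S | C; C' → num | C C; A' → ε | num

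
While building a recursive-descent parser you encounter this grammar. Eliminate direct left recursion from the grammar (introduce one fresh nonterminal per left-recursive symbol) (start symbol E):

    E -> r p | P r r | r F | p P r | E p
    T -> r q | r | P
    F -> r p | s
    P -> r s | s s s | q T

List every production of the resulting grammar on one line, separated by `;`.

Directly left-recursive nonterminal: E.
For E: α = {p}, β = {r p, P r r, r F, p P r}. Rewrite as E → β E' and E' → α E' | ε.

E -> r p E' | P r r E' | r F E' | p P r E'; T -> r q | r | P; F -> r p | s; P -> r s | s s s | q T; E' -> p E' | ε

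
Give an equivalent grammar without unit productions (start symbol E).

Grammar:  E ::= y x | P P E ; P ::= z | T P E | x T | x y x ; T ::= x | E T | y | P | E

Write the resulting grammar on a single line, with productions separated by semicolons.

E ::= y x | P P E; P ::= z | T P E | x T | x y x; T ::= y x | P P E | z | T P E | x T | x y x | x | E T | y

Unit pairs: T ⇒* {E, P}.
Replace each nonterminal's rules with the union of the non-unit rules of every nonterminal it unit-derives.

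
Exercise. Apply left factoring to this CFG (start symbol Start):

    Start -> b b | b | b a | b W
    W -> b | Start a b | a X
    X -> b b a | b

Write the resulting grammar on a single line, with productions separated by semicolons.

Start has alternatives sharing prefix 'b': factor to Start → b Start1 with Start1 → b | ε | a | W.
X has alternatives sharing prefix 'b': factor to X → b X1 with X1 → b a | ε.

Start -> b Start1; W -> b | Start a b | a X; X -> b X1; Start1 -> b | ε | a | W; X1 -> b a | ε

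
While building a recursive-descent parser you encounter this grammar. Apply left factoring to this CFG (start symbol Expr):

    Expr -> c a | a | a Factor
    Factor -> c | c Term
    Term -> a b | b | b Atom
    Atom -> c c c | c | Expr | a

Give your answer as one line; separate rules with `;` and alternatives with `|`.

Expr -> c a | a Expr1; Factor -> c Factor1; Term -> a b | b Term1; Atom -> Expr | a | c Atom1; Expr1 -> eps | Factor; Factor1 -> eps | Term; Term1 -> eps | Atom; Atom1 -> c c | eps

Expr has alternatives sharing prefix 'a': factor to Expr → a Expr1 with Expr1 → ε | Factor.
Factor has alternatives sharing prefix 'c': factor to Factor → c Factor1 with Factor1 → ε | Term.
Term has alternatives sharing prefix 'b': factor to Term → b Term1 with Term1 → ε | Atom.
Atom has alternatives sharing prefix 'c': factor to Atom → c Atom1 with Atom1 → c c | ε.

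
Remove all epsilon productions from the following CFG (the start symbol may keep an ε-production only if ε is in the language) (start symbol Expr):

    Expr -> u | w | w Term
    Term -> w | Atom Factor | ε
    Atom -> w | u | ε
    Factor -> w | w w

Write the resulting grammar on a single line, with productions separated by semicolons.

Expr -> u | w | w Term; Term -> w | Atom Factor | Factor; Atom -> w | u; Factor -> w | w w

Nullable set = {Atom, Term}.
ε ∉ L(G), so no ε-production is kept.
Expand every rule over subsets of its nullable positions: Term → Atom Factor gives Atom Factor | Factor.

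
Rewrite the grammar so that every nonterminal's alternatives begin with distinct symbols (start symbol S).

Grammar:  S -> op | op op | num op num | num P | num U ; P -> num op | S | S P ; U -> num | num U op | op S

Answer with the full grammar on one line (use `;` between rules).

S has alternatives sharing prefix 'num': factor to S → num S' with S' → op num | P | U.
S has alternatives sharing prefix 'op': factor to S → op S'' with S'' → ε | op.
P has alternatives sharing prefix 'S': factor to P → S P' with P' → ε | P.
U has alternatives sharing prefix 'num': factor to U → num U' with U' → ε | U op.

S -> num S' | op S''; P -> num op | S P'; U -> op S | num U'; S' -> op num | P | U; S'' -> ε | op; P' -> ε | P; U' -> ε | U op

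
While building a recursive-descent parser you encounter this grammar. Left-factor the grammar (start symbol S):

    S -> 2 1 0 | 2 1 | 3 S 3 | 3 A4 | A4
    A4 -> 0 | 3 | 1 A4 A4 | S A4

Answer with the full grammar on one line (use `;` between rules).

S -> A4 | 2 1 S' | 3 S''; A4 -> 0 | 3 | 1 A4 A4 | S A4; S' -> 0 | ε; S'' -> S 3 | A4

S has alternatives sharing prefix '2 1': factor to S → 2 1 S' with S' → 0 | ε.
S has alternatives sharing prefix '3': factor to S → 3 S'' with S'' → S 3 | A4.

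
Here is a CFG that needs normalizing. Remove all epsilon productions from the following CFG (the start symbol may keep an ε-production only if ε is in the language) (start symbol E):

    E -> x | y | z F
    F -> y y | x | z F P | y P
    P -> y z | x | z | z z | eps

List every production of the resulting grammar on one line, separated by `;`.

Nullable nonterminals: {P}.
ε ∉ L(G), so no ε-production is kept.
For each production, add variants omitting each subset of nullable occurrences: F → z F P gives z F P | z F. F → y P gives y P | y.

E -> x | y | z F; F -> y y | x | z F P | z F | y P | y; P -> y z | x | z | z z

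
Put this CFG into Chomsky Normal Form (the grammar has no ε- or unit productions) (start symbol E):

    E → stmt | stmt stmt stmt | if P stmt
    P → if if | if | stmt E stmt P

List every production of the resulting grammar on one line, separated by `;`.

Introduce a nonterminal for each terminal appearing in a rule of length ≥ 2: X1 → stmt, X2 → if.
Binarize each right-hand side of length ≥ 3 by chaining fresh nonterminals (Y1, Y2, …): affected rules were E → X1 X1 X1; E → X2 P X1; P → X1 E X1 P.

E → stmt | X1 Y1 | X2 Y2; P → X2 X2 | if | X1 Y3; X1 → stmt; X2 → if; Y1 → X1 X1; Y2 → P X1; Y3 → E Y4; Y4 → X1 P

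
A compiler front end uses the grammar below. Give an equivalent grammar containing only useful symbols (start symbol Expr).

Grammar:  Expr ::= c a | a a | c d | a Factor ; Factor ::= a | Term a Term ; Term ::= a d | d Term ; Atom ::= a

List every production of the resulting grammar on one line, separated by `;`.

Expr ::= c a | a a | c d | a Factor; Factor ::= a | Term a Term; Term ::= a d | d Term

Generating nonterminals: {Atom, Expr, Factor, Term}.
Reachable from Expr after that: {Expr, Factor, Term}.
Removed useless symbols: {Atom} and every production mentioning them.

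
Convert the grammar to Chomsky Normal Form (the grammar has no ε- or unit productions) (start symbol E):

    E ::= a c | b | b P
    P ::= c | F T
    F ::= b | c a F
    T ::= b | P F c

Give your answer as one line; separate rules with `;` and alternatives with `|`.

E ::= X1 X2 | b | X3 P; P ::= c | F T; F ::= b | X2 Y1; T ::= b | P Y2; X1 ::= a; X2 ::= c; X3 ::= b; Y1 ::= X1 F; Y2 ::= F X2

Introduce a nonterminal for each terminal appearing in a rule of length ≥ 2: X1 → a, X2 → c, X3 → b.
Binarize each right-hand side of length ≥ 3 by chaining fresh nonterminals (Y1, Y2, …): affected rules were F → X2 X1 F; T → P F X2.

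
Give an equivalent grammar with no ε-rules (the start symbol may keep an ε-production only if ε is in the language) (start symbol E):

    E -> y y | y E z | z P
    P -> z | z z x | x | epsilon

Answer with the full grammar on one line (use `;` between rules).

E -> y y | y E z | z P | z; P -> z | z z x | x

The nullable symbols are {P}.
ε ∉ L(G), so no ε-production is kept.
For each production, add variants omitting each subset of nullable occurrences: E → z P gives z P | z.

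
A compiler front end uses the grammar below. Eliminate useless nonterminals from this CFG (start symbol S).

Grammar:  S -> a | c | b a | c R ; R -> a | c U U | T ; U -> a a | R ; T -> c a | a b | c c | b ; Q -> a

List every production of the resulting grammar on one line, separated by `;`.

S -> a | c | b a | c R; R -> a | c U U | T; U -> a a | R; T -> c a | a b | c c | b

Generating nonterminals: {Q, R, S, T, U}.
Reachable from S after that: {R, S, T, U}.
Removed useless symbols: {Q} and every production mentioning them.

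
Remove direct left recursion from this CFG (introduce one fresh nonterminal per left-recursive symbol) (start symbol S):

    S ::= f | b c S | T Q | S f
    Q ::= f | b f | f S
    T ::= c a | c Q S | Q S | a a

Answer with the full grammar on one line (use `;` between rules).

S ::= f S' | b c S S' | T Q S'; Q ::= f | b f | f S; T ::= c a | c Q S | Q S | a a; S' ::= f S' | ε

Left recursion appears on S.
For S: α = {f}, β = {f, b c S, T Q}. Rewrite as S → β S' and S' → α S' | ε.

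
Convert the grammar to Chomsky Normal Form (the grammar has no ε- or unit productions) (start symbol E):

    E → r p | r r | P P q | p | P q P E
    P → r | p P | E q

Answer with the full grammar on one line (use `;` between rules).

E → X1 X2 | X1 X1 | P Y1 | p | P Y2; P → r | X2 P | E X3; X1 → r; X2 → p; X3 → q; Y1 → P X3; Y2 → X3 Y3; Y3 → P E

Introduce a nonterminal for each terminal appearing in a rule of length ≥ 2: X1 → r, X2 → p, X3 → q.
Binarize each right-hand side of length ≥ 3 by chaining fresh nonterminals (Y1, Y2, …): affected rules were E → P P X3; E → P X3 P E.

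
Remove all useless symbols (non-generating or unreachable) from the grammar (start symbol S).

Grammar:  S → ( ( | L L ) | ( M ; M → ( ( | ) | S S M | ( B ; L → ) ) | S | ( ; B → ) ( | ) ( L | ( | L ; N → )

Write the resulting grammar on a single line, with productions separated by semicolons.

S → ( ( | L L ) | ( M; M → ( ( | ) | S S M | ( B; L → ) ) | S | (; B → ) ( | ) ( L | ( | L

Generating nonterminals: {B, L, M, N, S}.
Reachable from S after that: {B, L, M, S}.
Removed useless symbols: {N} and every production mentioning them.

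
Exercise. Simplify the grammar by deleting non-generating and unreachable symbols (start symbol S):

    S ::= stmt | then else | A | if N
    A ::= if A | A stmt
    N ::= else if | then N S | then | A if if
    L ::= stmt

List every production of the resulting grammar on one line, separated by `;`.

Generating nonterminals: {L, N, S}.
Reachable from S after that: {N, S}.
Removed useless symbols: {A, L} and every production mentioning them.

S ::= stmt | then else | if N; N ::= else if | then N S | then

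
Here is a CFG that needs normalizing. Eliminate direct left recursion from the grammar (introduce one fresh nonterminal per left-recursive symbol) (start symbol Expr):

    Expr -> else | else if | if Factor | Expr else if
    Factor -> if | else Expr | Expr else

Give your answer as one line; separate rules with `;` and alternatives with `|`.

Left recursion appears on Expr.
For Expr: α = {else if}, β = {else, else if, if Factor}. Rewrite as Expr → β Expr1 and Expr1 → α Expr1 | ε.

Expr -> else Expr1 | else if Expr1 | if Factor Expr1; Factor -> if | else Expr | Expr else; Expr1 -> else if Expr1 | ε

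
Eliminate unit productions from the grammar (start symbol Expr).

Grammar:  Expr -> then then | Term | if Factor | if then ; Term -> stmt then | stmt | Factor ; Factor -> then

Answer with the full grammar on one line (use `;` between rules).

Expr -> stmt then | stmt | then | then then | if Factor | if then; Term -> stmt then | stmt | then; Factor -> then

Unit pairs: Expr ⇒* {Factor, Term}; Term ⇒* {Factor}.
For every A with A ⇒* B via unit rules, add B's non-unit alternatives to A; then delete every rule of the form X → Y.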